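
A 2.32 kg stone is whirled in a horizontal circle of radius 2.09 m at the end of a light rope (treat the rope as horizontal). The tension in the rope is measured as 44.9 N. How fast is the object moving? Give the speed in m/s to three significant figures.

6.36 m/s

T = m v²/r ⇒ v = √(T r / m) = √(44.9 × 2.09 / 2.32) = √40.45 = 6.360 m/s.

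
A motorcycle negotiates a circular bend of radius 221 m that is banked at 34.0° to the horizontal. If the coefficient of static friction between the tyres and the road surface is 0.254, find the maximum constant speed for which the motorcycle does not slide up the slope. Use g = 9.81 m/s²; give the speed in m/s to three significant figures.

49.3 m/s

At the maximum speed, friction acts down the slope at its limiting value f = μN. Radially (horizontal, toward centre): N sinθ + μN cosθ = mv²/r. Vertically: N cosθ − μN sinθ = mg.
Dividing: v² = r g (sinθ + μcosθ)/(cosθ − μsinθ).
sinθ + μcosθ = 0.5592 + 0.254×0.8290 = 0.7698; cosθ − μsinθ = 0.8290 − 0.254×0.5592 = 0.6870.
v² = 221 × 9.81 × 0.7698/0.6870 = 2429 m²/s², so v = 49.29 m/s.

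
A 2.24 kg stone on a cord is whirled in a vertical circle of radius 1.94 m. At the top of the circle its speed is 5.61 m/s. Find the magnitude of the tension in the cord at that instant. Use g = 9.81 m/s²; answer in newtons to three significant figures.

At the top, both T and the weight mg point inward (toward the centre), so T + mg = mv²/r.
T = m(v²/r − g) = 2.24 × ((5.61)²/1.94 − 9.81) = 2.24 × (16.22 − 9.81) = 2.24 × 6.413 = 14.36 N.

14.4 N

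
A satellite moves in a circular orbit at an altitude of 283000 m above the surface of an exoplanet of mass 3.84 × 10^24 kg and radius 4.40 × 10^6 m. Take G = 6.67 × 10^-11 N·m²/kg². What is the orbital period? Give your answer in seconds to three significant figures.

3980 s

r = R + h = 4.40 × 10^6 + 283000 = 4.683 × 10^6 m. Gravity provides the centripetal force: G M m / r² = m v² / r ⇒ v = √(GM/r) = 7395 m/s.
T = 2πr/v = 2π × 4.683 × 10^6 / 7395 = 3979 s.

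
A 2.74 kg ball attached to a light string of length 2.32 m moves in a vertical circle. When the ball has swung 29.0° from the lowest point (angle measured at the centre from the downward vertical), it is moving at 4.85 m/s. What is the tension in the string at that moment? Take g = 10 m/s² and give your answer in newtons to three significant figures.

51.7 N

Take the radial direction toward the centre of the circle as positive. The component of the weight along the string toward the centre is −mg cos φ (φ measured from the bottom), so Newton's second law along the string gives T − mg cos φ = m v²/r.
cos 29.0° = 0.8746, so T = m(v²/r + g cos φ) = 2.74 × ((4.85)²/2.32 + 10.0 × 0.8746) = 2.74 × (10.14 + (8.746)) = 2.74 × 18.89 = 51.75 N.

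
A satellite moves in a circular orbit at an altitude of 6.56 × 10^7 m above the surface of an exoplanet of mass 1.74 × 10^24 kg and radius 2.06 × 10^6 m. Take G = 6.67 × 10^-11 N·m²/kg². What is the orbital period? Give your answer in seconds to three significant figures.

325000 s

r = R + h = 2.06 × 10^6 + 6.56 × 10^7 = 6.766 × 10^7 m. Gravity provides the centripetal force: G M m / r² = m v² / r ⇒ v = √(GM/r) = 1310 m/s.
T = 2πr/v = 2π × 6.766 × 10^7 / 1310 = 324600 s.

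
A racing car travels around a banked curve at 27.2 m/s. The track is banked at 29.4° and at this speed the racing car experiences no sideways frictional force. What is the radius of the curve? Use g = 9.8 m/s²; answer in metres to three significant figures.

Frictionless banking: tanθ = v²/(rg), so r = v²/(g tanθ).
r = (27.2)²/(9.8 × tan 29.4°) = 739.8/(9.8 × 0.5635) = 739.8/5.522 = 134.0 m.

134 m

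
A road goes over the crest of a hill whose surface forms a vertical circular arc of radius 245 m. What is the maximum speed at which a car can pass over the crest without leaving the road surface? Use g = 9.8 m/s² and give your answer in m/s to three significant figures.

49.0 m/s

At the crest the centre of the circle is below the car, so the net downward (centripetal) force is mg − N = mv²/r.
The car leaves the road when N → 0, giving v_max = √(g r) = √(9.8 × 245) = 49.00 m/s.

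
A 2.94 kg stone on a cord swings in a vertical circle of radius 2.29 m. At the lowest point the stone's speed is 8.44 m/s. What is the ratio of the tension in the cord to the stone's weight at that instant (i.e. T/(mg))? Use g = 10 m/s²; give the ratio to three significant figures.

4.11

At the bottom, T − mg = mv²/r, so T = m(v²/r + g) and T/(mg) = v²/(rg) + 1 = (8.44)²/(2.29 × 10.0) + 1 = 3.111 + 1 = 4.111.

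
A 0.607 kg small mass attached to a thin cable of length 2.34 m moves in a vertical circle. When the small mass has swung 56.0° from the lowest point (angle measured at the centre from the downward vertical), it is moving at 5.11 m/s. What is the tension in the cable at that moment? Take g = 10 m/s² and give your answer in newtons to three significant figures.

10.2 N

Take the radial direction toward the centre of the circle as positive. The component of the weight along the string toward the centre is −mg cos φ (φ measured from the bottom), so Newton's second law along the string gives T − mg cos φ = m v²/r.
cos 56.0° = 0.5592, so T = m(v²/r + g cos φ) = 0.607 × ((5.11)²/2.34 + 10.0 × 0.5592) = 0.607 × (11.16 + (5.592)) = 0.607 × 16.75 = 10.17 N.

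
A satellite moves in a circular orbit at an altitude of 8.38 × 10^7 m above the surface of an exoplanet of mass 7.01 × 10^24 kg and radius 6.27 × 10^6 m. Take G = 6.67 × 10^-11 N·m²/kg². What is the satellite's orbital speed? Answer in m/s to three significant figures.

2280 m/s

Orbital radius r = R + h = 6.27 × 10^6 + 8.38 × 10^7 = 9.007 × 10^7 m.
Gravity supplies the centripetal force: G M m / r² = m v² / r, so v = √(GM/r).
v = √(6.67 × 10^-11 × 7.01 × 10^24 / 9.007 × 10^7) = √(5.191 × 10^6) = 2278 m/s.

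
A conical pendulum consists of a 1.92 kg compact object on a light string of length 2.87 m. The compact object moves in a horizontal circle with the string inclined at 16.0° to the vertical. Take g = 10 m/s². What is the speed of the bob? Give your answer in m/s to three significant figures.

1.51 m/s

The radius of the circle is r = L sinθ = 2.87 × sin 16.0° = 0.7911 m.
Horizontally T sinθ = mv²/r and vertically T cosθ = mg, so tanθ = v²/(rg).
v = √(r g tanθ) = √(0.7911 × 10.0 × 0.2867) = √2.268 = 1.506 m/s.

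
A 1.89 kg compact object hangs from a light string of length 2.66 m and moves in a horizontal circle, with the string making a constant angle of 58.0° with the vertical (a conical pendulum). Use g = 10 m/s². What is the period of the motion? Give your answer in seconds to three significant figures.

r = L sinθ = 2.256 m. From T sinθ = mω²r and T cosθ = mg: tanθ = ω²r/g, so ω² = g tanθ / r = g/(L cosθ).
ω = √(g/(L cosθ)) = √(10.0/(2.66 × 0.5299)) = √7.094 = 2.664 rad/s.
Period = 2π/ω = 2.359 s.

2.36 s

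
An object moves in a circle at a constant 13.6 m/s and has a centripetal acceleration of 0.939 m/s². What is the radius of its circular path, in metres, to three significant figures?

197 m

a_c = v²/r ⇒ r = v²/a_c = (13.6)²/0.939 = 185.0/0.939 = 197.0 m.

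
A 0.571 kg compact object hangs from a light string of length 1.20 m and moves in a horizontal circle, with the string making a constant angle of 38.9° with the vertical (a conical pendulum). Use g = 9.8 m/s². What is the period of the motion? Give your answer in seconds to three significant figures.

1.94 s

r = L sinθ = 0.7536 m. From T sinθ = mω²r and T cosθ = mg: tanθ = ω²r/g, so ω² = g tanθ / r = g/(L cosθ).
ω = √(g/(L cosθ)) = √(9.8/(1.20 × 0.7782)) = √10.49 = 3.239 rad/s.
Period = 2π/ω = 1.940 s.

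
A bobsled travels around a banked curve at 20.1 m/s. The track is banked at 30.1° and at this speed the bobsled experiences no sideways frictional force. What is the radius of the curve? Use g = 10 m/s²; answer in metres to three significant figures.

Frictionless banking: tanθ = v²/(rg), so r = v²/(g tanθ).
r = (20.1)²/(10.0 × tan 30.1°) = 404.0/(10.0 × 0.5797) = 404.0/5.797 = 69.70 m.

69.7 m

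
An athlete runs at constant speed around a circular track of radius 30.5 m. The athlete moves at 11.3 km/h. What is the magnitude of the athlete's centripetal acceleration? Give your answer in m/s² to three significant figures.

0.323 m/s²

v = 11.3 km/h = 11.3/3.6 = 3.139 m/s.
a_c = v²/r = (3.139)²/30.5 = 9.853/30.5 = 0.3230 m/s².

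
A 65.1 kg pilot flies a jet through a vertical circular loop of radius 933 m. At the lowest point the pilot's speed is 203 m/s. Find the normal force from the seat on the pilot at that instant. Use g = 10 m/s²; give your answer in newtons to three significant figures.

3530 N

At the lowest point, N points up (toward the centre) and the weight mg points down (away from the centre), so the net inward force is N − mg = mv²/r.
N = m(v²/r + g) = 65.1 × ((203)²/933 + 10.0) = 65.1 × (44.17 + 10.0) = 65.1 × 54.17 = 3526 N.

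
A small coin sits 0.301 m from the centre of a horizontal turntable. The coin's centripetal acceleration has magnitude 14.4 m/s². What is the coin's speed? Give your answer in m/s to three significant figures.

a_c = v²/r ⇒ v = √(a_c · r) = √(14.4 × 0.301) = √4.334 = 2.082 m/s.

2.08 m/s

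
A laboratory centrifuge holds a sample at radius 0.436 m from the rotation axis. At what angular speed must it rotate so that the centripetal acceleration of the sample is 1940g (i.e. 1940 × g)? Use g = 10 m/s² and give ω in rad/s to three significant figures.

211 rad/s

Centripetal acceleration a_c = ω²r. Setting ω²r = 1940g:
ω = √(1940g / r) = √(1940 × 10.0 / 0.436) = √44500 = 210.9 rad/s.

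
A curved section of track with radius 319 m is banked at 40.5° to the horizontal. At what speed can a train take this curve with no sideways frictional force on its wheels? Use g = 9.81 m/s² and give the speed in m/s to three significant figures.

On a frictionless banked curve, N sinθ = mv²/r and N cosθ = mg, so tanθ = v²/(rg).
v = √(r g tanθ) = √(319 × 9.81 × tan 40.5°) = √(319 × 9.81 × 0.8541) = √2673 = 51.70 m/s.

51.7 m/s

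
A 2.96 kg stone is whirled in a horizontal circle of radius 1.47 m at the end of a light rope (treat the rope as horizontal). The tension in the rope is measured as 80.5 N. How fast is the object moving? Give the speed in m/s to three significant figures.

T = m v²/r ⇒ v = √(T r / m) = √(80.5 × 1.47 / 2.96) = √39.98 = 6.323 m/s.

6.32 m/s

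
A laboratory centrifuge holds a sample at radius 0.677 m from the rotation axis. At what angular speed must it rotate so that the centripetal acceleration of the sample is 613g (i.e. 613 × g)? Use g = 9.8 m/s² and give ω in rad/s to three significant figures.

94.2 rad/s

Centripetal acceleration a_c = ω²r. Setting ω²r = 613g:
ω = √(613g / r) = √(613 × 9.8 / 0.677) = √8874 = 94.20 rad/s.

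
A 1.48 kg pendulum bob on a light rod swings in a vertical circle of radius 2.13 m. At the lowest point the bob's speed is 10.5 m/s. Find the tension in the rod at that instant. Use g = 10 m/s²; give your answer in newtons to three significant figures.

91.4 N

At the lowest point, T points up (toward the centre) and the weight mg points down (away from the centre), so the net inward force is T − mg = mv²/r.
T = m(v²/r + g) = 1.48 × ((10.5)²/2.13 + 10.0) = 1.48 × (51.76 + 10.0) = 1.48 × 61.76 = 91.41 N.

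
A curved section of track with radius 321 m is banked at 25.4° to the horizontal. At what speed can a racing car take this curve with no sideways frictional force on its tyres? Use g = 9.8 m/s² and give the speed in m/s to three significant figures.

38.6 m/s

On a frictionless banked curve, N sinθ = mv²/r and N cosθ = mg, so tanθ = v²/(rg).
v = √(r g tanθ) = √(321 × 9.8 × tan 25.4°) = √(321 × 9.8 × 0.4748) = √1494 = 38.65 m/s.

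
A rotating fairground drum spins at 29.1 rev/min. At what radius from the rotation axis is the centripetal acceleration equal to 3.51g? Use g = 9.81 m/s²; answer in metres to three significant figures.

ω = 29.1 rev/min × 2π/60 = 3.047 rad/s.
a_c = ω²r = 3.51g ⇒ r = 3.51 × 9.81 / (3.047)² = 34.43/9.286 = 3.708 m.

3.71 m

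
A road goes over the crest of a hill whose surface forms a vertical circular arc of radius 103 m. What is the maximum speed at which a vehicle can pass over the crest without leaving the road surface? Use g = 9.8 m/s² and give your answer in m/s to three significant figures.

At the crest the centre of the circle is below the vehicle, so the net downward (centripetal) force is mg − N = mv²/r.
The vehicle leaves the road when N → 0, giving v_max = √(g r) = √(9.8 × 103) = 31.77 m/s.

31.8 m/s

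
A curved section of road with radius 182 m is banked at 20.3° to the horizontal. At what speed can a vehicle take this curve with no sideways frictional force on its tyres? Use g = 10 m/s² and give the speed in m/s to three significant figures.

25.9 m/s

On a frictionless banked curve, N sinθ = mv²/r and N cosθ = mg, so tanθ = v²/(rg).
v = √(r g tanθ) = √(182 × 10.0 × tan 20.3°) = √(182 × 10.0 × 0.3699) = √673.2 = 25.95 m/s.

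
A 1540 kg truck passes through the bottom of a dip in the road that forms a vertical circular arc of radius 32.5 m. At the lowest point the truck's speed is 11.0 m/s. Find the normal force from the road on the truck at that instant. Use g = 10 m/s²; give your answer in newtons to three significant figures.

At the lowest point, N points up (toward the centre) and the weight mg points down (away from the centre), so the net inward force is N − mg = mv²/r.
N = m(v²/r + g) = 1540 × ((11.0)²/32.5 + 10.0) = 1540 × (3.723 + 10.0) = 1540 × 13.72 = 21130 N.

21100 N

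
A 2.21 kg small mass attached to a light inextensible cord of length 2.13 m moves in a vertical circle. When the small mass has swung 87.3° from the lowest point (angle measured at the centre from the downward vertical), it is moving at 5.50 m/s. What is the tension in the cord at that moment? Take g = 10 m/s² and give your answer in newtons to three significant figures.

32.4 N

Take the radial direction toward the centre of the circle as positive. The component of the weight along the string toward the centre is −mg cos φ (φ measured from the bottom), so Newton's second law along the string gives T − mg cos φ = m v²/r.
cos 87.3° = 0.04711, so T = m(v²/r + g cos φ) = 2.21 × ((5.50)²/2.13 + 10.0 × 0.04711) = 2.21 × (14.20 + (0.4711)) = 2.21 × 14.67 = 32.43 N.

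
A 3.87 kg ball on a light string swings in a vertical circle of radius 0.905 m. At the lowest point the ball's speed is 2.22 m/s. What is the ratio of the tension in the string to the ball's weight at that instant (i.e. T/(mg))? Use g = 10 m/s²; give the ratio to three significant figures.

1.54

At the bottom, T − mg = mv²/r, so T = m(v²/r + g) and T/(mg) = v²/(rg) + 1 = (2.22)²/(0.905 × 10.0) + 1 = 0.5446 + 1 = 1.545.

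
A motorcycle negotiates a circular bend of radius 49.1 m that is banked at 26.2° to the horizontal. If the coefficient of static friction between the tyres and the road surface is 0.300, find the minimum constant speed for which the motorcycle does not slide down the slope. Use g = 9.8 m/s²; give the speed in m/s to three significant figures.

8.97 m/s

At the minimum speed, friction acts up the slope at its limiting value f = μN. Radially (horizontal, toward centre): N sinθ − μN cosθ = mv²/r. Vertically: N cosθ + μN sinθ = mg.
Dividing: v² = r g (sinθ − μcosθ)/(cosθ + μsinθ).
sinθ − μcosθ = 0.4415 − 0.300×0.8973 = 0.1723; cosθ + μsinθ = 0.8973 + 0.300×0.4415 = 1.030.
v² = 49.1 × 9.8 × 0.1723/1.030 = 80.53 m²/s², so v = 8.974 m/s.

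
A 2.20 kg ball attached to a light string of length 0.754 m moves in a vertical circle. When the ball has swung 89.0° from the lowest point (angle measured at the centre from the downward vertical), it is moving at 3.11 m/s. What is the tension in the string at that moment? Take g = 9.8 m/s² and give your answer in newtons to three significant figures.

Take the radial direction toward the centre of the circle as positive. The component of the weight along the string toward the centre is −mg cos φ (φ measured from the bottom), so Newton's second law along the string gives T − mg cos φ = m v²/r.
cos 89.0° = 0.01745, so T = m(v²/r + g cos φ) = 2.20 × ((3.11)²/0.754 + 9.8 × 0.01745) = 2.20 × (12.83 + (0.1710)) = 2.20 × 13.00 = 28.60 N.

28.6 N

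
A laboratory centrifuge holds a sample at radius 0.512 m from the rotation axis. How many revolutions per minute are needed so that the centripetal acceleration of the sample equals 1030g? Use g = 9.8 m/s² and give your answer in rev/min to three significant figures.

Require ω²r = 1030g, so ω = √(1030 × 9.8/0.512) = 140.4 rad/s.
In rev/min: ω × 60/(2π) = 140.4 × 60/(2π) = 1341 rev/min.

1340 rev/min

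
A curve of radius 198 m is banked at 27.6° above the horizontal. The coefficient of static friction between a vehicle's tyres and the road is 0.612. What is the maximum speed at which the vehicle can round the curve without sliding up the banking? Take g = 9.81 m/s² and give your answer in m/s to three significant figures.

At the maximum speed, friction acts down the slope at its limiting value f = μN. Radially (horizontal, toward centre): N sinθ + μN cosθ = mv²/r. Vertically: N cosθ − μN sinθ = mg.
Dividing: v² = r g (sinθ + μcosθ)/(cosθ − μsinθ).
sinθ + μcosθ = 0.4633 + 0.612×0.8862 = 1.006; cosθ − μsinθ = 0.8862 − 0.612×0.4633 = 0.6027.
v² = 198 × 9.81 × 1.006/0.6027 = 3241 m²/s², so v = 56.93 m/s.

56.9 m/s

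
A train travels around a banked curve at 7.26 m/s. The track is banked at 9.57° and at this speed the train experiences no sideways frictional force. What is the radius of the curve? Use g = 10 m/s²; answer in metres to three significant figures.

Frictionless banking: tanθ = v²/(rg), so r = v²/(g tanθ).
r = (7.26)²/(10.0 × tan 9.57°) = 52.71/(10.0 × 0.1686) = 52.71/1.686 = 31.26 m.

31.3 m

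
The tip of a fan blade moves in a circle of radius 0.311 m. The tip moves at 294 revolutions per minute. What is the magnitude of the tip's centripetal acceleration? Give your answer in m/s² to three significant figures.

295 m/s²

ω = 294 rev/min × 2π/60 = 30.79 rad/s, so v = ωr = 30.79 × 0.311 = 9.575 m/s.
a_c = v²/r = (9.575)²/0.311 = 91.68/0.311 = 294.8 m/s².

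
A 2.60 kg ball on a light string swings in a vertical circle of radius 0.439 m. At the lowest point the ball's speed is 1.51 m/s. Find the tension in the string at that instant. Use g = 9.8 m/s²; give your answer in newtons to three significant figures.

39.0 N

At the lowest point, T points up (toward the centre) and the weight mg points down (away from the centre), so the net inward force is T − mg = mv²/r.
T = m(v²/r + g) = 2.60 × ((1.51)²/0.439 + 9.8) = 2.60 × (5.194 + 9.8) = 2.60 × 14.99 = 38.98 N.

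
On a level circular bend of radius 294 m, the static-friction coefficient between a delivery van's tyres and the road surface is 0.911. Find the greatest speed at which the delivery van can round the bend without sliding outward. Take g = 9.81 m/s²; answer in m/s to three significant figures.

Friction provides the centripetal force on a flat curve. At maximum speed it is at its limiting value: μ_s m g = m v²/r.
Mass cancels: v_max = √(μ_s g r) = √(0.911 × 9.81 × 294) = √2627 = 51.26 m/s.

51.3 m/s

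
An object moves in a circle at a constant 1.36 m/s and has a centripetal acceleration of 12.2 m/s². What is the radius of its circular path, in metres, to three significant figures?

a_c = v²/r ⇒ r = v²/a_c = (1.36)²/12.2 = 1.850/12.2 = 0.1516 m.

0.152 m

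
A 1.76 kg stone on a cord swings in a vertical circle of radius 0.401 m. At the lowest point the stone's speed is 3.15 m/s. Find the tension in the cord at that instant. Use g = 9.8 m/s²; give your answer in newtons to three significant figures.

60.8 N

At the lowest point, T points up (toward the centre) and the weight mg points down (away from the centre), so the net inward force is T − mg = mv²/r.
T = m(v²/r + g) = 1.76 × ((3.15)²/0.401 + 9.8) = 1.76 × (24.74 + 9.8) = 1.76 × 34.54 = 60.80 N.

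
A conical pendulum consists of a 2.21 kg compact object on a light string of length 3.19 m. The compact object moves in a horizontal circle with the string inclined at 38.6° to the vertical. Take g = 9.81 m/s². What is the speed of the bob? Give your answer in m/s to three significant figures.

The radius of the circle is r = L sinθ = 3.19 × sin 38.6° = 1.990 m.
Horizontally T sinθ = mv²/r and vertically T cosθ = mg, so tanθ = v²/(rg).
v = √(r g tanθ) = √(1.990 × 9.81 × 0.7983) = √15.59 = 3.948 m/s.

3.95 m/s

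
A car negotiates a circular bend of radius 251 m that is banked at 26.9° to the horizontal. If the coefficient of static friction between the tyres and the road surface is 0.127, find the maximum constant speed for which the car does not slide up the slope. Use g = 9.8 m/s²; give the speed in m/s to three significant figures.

At the maximum speed, friction acts down the slope at its limiting value f = μN. Radially (horizontal, toward centre): N sinθ + μN cosθ = mv²/r. Vertically: N cosθ − μN sinθ = mg.
Dividing: v² = r g (sinθ + μcosθ)/(cosθ − μsinθ).
sinθ + μcosθ = 0.4524 + 0.127×0.8918 = 0.5657; cosθ − μsinθ = 0.8918 − 0.127×0.4524 = 0.8343.
v² = 251 × 9.8 × 0.5657/0.8343 = 1668 m²/s², so v = 40.84 m/s.

40.8 m/s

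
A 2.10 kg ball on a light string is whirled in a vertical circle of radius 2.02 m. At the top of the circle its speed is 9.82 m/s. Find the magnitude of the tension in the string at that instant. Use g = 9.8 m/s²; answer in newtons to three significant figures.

79.7 N

At the top, both T and the weight mg point inward (toward the centre), so T + mg = mv²/r.
T = m(v²/r − g) = 2.10 × ((9.82)²/2.02 − 9.8) = 2.10 × (47.74 − 9.8) = 2.10 × 37.94 = 79.67 N.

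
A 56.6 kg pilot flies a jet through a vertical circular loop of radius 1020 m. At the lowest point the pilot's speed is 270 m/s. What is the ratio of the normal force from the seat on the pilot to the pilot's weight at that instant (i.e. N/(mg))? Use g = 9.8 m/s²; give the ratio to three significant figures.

8.29

At the bottom, N − mg = mv²/r, so N = m(v²/r + g) and N/(mg) = v²/(rg) + 1 = (270)²/(1020 × 9.8) + 1 = 7.293 + 1 = 8.293.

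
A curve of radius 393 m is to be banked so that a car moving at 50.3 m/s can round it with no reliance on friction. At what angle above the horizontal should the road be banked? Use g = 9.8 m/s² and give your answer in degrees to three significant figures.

With no friction, the horizontal component of the normal force provides the centripetal force: N sinθ = mv²/r, while N cosθ = mg vertically.
Dividing: tanθ = v²/(r g) = (50.3)²/(393 × 9.8) = 2530/3851 = 0.6569.
θ = arctan(0.6569) = 33.30°.

33.3°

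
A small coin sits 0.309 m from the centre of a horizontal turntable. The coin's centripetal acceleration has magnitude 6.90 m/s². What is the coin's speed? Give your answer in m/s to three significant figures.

1.46 m/s

a_c = v²/r ⇒ v = √(a_c · r) = √(6.90 × 0.309) = √2.132 = 1.460 m/s.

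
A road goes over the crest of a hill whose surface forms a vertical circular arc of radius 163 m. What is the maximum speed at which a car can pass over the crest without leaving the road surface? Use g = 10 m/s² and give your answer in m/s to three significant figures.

At the crest the centre of the circle is below the car, so the net downward (centripetal) force is mg − N = mv²/r.
The car leaves the road when N → 0, giving v_max = √(g r) = √(10.0 × 163) = 40.37 m/s.

40.4 m/s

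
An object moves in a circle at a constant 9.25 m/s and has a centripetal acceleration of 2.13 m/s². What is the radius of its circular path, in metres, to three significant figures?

40.2 m

a_c = v²/r ⇒ r = v²/a_c = (9.25)²/2.13 = 85.56/2.13 = 40.17 m.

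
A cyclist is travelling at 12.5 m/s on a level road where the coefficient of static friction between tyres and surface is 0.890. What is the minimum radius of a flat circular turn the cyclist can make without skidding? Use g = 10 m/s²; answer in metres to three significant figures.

At the limit, μ_s m g = m v²/r, so r_min = v²/(μ_s g) = (12.5)²/(0.890 × 10.0) = 156.2/8.900 = 17.56 m.

17.6 m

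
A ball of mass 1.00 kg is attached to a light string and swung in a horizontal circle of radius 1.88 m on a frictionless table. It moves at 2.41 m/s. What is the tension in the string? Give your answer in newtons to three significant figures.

The tension is the only horizontal force, so it supplies the full centripetal force: T = m v²/r = 1.00 × (2.410)²/1.88 = 1.00 × 5.808/1.88 = 3.089 N.

3.09 N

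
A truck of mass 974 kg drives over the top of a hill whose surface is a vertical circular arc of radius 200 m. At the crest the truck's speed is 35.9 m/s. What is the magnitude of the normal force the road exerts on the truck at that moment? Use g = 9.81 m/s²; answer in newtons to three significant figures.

At the crest the centripetal acceleration points downward (toward the centre of the arc), so mg − N = mv²/r.
N = m(g − v²/r) = 974 × (9.81 − (35.9)²/200) = 974 × (9.81 − 6.444) = 974 × 3.366 = 3278 N.

3280 N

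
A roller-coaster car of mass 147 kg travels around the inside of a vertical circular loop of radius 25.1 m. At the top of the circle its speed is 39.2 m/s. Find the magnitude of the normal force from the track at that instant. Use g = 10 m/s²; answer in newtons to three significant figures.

At the top, both N and the weight mg point inward (toward the centre), so N + mg = mv²/r.
N = m(v²/r − g) = 147 × ((39.2)²/25.1 − 10.0) = 147 × (61.22 − 10.0) = 147 × 51.22 = 7529 N.

7530 N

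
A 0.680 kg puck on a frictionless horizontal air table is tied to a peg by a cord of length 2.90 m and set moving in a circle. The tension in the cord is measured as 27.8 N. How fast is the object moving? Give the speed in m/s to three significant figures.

T = m v²/r ⇒ v = √(T r / m) = √(27.8 × 2.90 / 0.680) = √118.6 = 10.89 m/s.

10.9 m/s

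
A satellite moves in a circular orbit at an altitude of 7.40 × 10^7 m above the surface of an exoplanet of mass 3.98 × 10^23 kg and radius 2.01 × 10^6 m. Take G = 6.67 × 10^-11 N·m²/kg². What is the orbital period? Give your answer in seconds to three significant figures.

r = R + h = 2.01 × 10^6 + 7.40 × 10^7 = 7.601 × 10^7 m. Gravity provides the centripetal force: G M m / r² = m v² / r ⇒ v = √(GM/r) = 591.0 m/s.
T = 2πr/v = 2π × 7.601 × 10^7 / 591.0 = 808100 s.

808000 s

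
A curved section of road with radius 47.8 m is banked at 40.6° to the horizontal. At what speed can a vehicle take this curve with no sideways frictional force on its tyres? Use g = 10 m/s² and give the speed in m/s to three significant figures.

20.2 m/s

On a frictionless banked curve, N sinθ = mv²/r and N cosθ = mg, so tanθ = v²/(rg).
v = √(r g tanθ) = √(47.8 × 10.0 × tan 40.6°) = √(47.8 × 10.0 × 0.8571) = √409.7 = 20.24 m/s.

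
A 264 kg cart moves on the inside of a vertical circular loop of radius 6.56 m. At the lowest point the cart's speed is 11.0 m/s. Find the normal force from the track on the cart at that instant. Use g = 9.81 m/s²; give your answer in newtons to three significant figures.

At the lowest point, N points up (toward the centre) and the weight mg points down (away from the centre), so the net inward force is N − mg = mv²/r.
N = m(v²/r + g) = 264 × ((11.0)²/6.56 + 9.81) = 264 × (18.45 + 9.81) = 264 × 28.26 = 7459 N.

7460 N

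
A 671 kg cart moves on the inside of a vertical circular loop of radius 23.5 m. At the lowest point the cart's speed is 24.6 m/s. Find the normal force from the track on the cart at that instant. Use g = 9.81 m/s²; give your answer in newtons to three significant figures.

23900 N

At the lowest point, N points up (toward the centre) and the weight mg points down (away from the centre), so the net inward force is N − mg = mv²/r.
N = m(v²/r + g) = 671 × ((24.6)²/23.5 + 9.81) = 671 × (25.75 + 9.81) = 671 × 35.56 = 23860 N.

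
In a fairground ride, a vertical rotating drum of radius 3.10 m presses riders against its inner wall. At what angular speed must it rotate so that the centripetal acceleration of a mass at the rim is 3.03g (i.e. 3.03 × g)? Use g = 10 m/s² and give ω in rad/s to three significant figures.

Centripetal acceleration a_c = ω²r. Setting ω²r = 3.03g:
ω = √(3.03g / r) = √(3.03 × 10.0 / 3.10) = √9.774 = 3.126 rad/s.

3.13 rad/s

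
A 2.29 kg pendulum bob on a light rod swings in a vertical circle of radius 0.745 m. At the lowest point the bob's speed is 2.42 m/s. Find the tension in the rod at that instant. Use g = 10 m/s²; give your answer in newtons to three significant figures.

40.9 N

At the lowest point, T points up (toward the centre) and the weight mg points down (away from the centre), so the net inward force is T − mg = mv²/r.
T = m(v²/r + g) = 2.29 × ((2.42)²/0.745 + 10.0) = 2.29 × (7.861 + 10.0) = 2.29 × 17.86 = 40.90 N.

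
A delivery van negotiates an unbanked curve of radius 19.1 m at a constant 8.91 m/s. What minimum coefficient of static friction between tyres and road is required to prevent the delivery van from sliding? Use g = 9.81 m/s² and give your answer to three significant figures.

0.424

Friction provides the centripetal force: μ_s m g = m v²/r, so μ_s = v²/(g r) = (8.910)²/(9.81 × 19.1) = 79.39/187.4 = 0.4237.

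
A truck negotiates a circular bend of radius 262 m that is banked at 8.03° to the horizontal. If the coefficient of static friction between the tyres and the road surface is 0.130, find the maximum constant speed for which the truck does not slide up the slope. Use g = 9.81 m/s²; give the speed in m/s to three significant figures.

At the maximum speed, friction acts down the slope at its limiting value f = μN. Radially (horizontal, toward centre): N sinθ + μN cosθ = mv²/r. Vertically: N cosθ − μN sinθ = mg.
Dividing: v² = r g (sinθ + μcosθ)/(cosθ − μsinθ).
sinθ + μcosθ = 0.1397 + 0.130×0.9902 = 0.2684; cosθ − μsinθ = 0.9902 − 0.130×0.1397 = 0.9720.
v² = 262 × 9.81 × 0.2684/0.9720 = 709.7 m²/s², so v = 26.64 m/s.

26.6 m/s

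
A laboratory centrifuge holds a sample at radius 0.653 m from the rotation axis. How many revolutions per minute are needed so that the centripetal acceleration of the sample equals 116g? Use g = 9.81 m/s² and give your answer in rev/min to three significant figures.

399 rev/min

Require ω²r = 116g, so ω = √(116 × 9.81/0.653) = 41.75 rad/s.
In rev/min: ω × 60/(2π) = 41.75 × 60/(2π) = 398.6 rev/min.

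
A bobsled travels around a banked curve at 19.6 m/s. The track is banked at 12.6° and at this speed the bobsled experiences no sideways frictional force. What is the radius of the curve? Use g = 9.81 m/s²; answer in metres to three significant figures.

175 m

Frictionless banking: tanθ = v²/(rg), so r = v²/(g tanθ).
r = (19.6)²/(9.81 × tan 12.6°) = 384.2/(9.81 × 0.2235) = 384.2/2.193 = 175.2 m.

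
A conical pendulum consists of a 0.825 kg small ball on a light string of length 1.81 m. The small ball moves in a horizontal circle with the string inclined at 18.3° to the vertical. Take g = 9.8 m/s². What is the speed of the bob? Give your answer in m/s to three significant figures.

1.36 m/s

The radius of the circle is r = L sinθ = 1.81 × sin 18.3° = 0.5683 m.
Horizontally T sinθ = mv²/r and vertically T cosθ = mg, so tanθ = v²/(rg).
v = √(r g tanθ) = √(0.5683 × 9.8 × 0.3307) = √1.842 = 1.357 m/s.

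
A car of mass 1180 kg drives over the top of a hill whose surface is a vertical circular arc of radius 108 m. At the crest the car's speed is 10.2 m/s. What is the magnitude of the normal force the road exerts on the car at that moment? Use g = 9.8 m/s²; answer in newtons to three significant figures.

At the crest the centripetal acceleration points downward (toward the centre of the arc), so mg − N = mv²/r.
N = m(g − v²/r) = 1180 × (9.8 − (10.2)²/108) = 1180 × (9.8 − 0.9633) = 1180 × 8.837 = 10430 N.

10400 N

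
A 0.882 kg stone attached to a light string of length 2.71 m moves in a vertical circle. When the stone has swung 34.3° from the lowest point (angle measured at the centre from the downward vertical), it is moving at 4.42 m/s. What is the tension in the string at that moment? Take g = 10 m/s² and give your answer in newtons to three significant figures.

13.6 N

Take the radial direction toward the centre of the circle as positive. The component of the weight along the string toward the centre is −mg cos φ (φ measured from the bottom), so Newton's second law along the string gives T − mg cos φ = m v²/r.
cos 34.3° = 0.8261, so T = m(v²/r + g cos φ) = 0.882 × ((4.42)²/2.71 + 10.0 × 0.8261) = 0.882 × (7.209 + (8.261)) = 0.882 × 15.47 = 13.64 N.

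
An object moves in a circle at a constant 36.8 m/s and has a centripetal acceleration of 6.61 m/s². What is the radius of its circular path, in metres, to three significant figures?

a_c = v²/r ⇒ r = v²/a_c = (36.8)²/6.61 = 1354/6.61 = 204.9 m.

205 m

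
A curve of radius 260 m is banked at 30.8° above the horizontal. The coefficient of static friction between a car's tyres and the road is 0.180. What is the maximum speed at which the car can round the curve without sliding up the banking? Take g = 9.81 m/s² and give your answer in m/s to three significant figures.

At the maximum speed, friction acts down the slope at its limiting value f = μN. Radially (horizontal, toward centre): N sinθ + μN cosθ = mv²/r. Vertically: N cosθ − μN sinθ = mg.
Dividing: v² = r g (sinθ + μcosθ)/(cosθ − μsinθ).
sinθ + μcosθ = 0.5120 + 0.180×0.8590 = 0.6667; cosθ − μsinθ = 0.8590 − 0.180×0.5120 = 0.7668.
v² = 260 × 9.81 × 0.6667/0.7668 = 2218 m²/s², so v = 47.09 m/s.

47.1 m/s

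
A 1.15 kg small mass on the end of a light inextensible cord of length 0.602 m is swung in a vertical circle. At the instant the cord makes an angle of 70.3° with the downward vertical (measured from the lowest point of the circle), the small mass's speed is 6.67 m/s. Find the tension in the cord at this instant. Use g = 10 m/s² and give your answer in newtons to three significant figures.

88.9 N

Take the radial direction toward the centre of the circle as positive. The component of the weight along the string toward the centre is −mg cos φ (φ measured from the bottom), so Newton's second law along the string gives T − mg cos φ = m v²/r.
cos 70.3° = 0.3371, so T = m(v²/r + g cos φ) = 1.15 × ((6.67)²/0.602 + 10.0 × 0.3371) = 1.15 × (73.90 + (3.371)) = 1.15 × 77.27 = 88.86 N.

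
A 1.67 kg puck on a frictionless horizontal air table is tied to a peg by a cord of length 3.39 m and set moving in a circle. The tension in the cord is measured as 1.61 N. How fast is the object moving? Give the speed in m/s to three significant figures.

1.81 m/s

T = m v²/r ⇒ v = √(T r / m) = √(1.61 × 3.39 / 1.67) = √3.268 = 1.808 m/s.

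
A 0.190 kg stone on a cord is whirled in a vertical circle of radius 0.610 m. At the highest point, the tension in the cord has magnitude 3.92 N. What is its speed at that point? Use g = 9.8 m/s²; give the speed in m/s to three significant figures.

4.31 m/s

At the top, T + mg = mv²/r, so v = √(r(T/m + g)) = √(0.610 × (3.92/0.190 + 9.8)) = √(0.610 × 30.43) = √18.56 = 4.309 m/s.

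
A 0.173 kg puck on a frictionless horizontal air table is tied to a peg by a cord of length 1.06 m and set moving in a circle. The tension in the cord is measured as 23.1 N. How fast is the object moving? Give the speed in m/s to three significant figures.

T = m v²/r ⇒ v = √(T r / m) = √(23.1 × 1.06 / 0.173) = √141.5 = 11.90 m/s.

11.9 m/s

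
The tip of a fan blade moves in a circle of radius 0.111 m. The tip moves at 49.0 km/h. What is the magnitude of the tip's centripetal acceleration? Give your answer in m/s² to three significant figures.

v = 49.0 km/h = 49.0/3.6 = 13.61 m/s.
a_c = v²/r = (13.61)²/0.111 = 185.3/0.111 = 1669 m/s².

1670 m/s²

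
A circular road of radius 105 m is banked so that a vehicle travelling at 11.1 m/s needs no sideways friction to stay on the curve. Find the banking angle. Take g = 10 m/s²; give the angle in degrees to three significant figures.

For a frictionless banked turn: horizontally N sinθ = mv²/r and vertically N cosθ = mg.
Dividing: tanθ = v²/(r g) = (11.1)²/(105 × 10.0) = 123.2/1050 = 0.1173.
θ = arctan(0.1173) = 6.693°.

6.69°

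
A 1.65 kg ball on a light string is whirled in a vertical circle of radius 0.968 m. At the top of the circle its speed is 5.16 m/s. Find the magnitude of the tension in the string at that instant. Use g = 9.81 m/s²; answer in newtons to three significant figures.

At the top, both T and the weight mg point inward (toward the centre), so T + mg = mv²/r.
T = m(v²/r − g) = 1.65 × ((5.16)²/0.968 − 9.81) = 1.65 × (27.51 − 9.81) = 1.65 × 17.70 = 29.20 N.

29.2 N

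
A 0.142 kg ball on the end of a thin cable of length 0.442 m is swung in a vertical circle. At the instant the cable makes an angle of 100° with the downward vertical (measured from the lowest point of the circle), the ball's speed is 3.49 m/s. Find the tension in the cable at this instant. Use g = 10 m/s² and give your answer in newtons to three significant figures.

3.67 N

Take the radial direction toward the centre of the circle as positive. The component of the weight along the string toward the centre is −mg cos φ (φ measured from the bottom), so Newton's second law along the string gives T − mg cos φ = m v²/r.
cos 100° = -0.1736, so T = m(v²/r + g cos φ) = 0.142 × ((3.49)²/0.442 + 10.0 × -0.1736) = 0.142 × (27.56 + (-1.736)) = 0.142 × 25.82 = 3.666 N.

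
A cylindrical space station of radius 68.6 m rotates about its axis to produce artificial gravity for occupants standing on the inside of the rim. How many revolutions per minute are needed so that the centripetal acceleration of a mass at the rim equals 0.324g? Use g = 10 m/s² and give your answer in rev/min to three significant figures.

2.08 rev/min

Require ω²r = 0.324g, so ω = √(0.324 × 10.0/68.6) = 0.2173 rad/s.
In rev/min: ω × 60/(2π) = 0.2173 × 60/(2π) = 2.075 rev/min.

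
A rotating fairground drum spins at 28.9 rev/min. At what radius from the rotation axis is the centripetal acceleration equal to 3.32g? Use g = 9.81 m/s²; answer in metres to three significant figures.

3.56 m

ω = 28.9 rev/min × 2π/60 = 3.026 rad/s.
a_c = ω²r = 3.32g ⇒ r = 3.32 × 9.81 / (3.026)² = 32.57/9.159 = 3.556 m.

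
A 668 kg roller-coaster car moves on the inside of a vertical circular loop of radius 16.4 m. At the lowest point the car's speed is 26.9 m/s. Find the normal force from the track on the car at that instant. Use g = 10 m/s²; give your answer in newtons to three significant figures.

At the lowest point, N points up (toward the centre) and the weight mg points down (away from the centre), so the net inward force is N − mg = mv²/r.
N = m(v²/r + g) = 668 × ((26.9)²/16.4 + 10.0) = 668 × (44.12 + 10.0) = 668 × 54.12 = 36150 N.

36200 N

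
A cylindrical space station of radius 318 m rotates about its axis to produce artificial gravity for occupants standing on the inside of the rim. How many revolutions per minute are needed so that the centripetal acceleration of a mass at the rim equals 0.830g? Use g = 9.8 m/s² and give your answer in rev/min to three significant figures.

Require ω²r = 0.830g, so ω = √(0.830 × 9.8/318) = 0.1599 rad/s.
In rev/min: ω × 60/(2π) = 0.1599 × 60/(2π) = 1.527 rev/min.

1.53 rev/min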